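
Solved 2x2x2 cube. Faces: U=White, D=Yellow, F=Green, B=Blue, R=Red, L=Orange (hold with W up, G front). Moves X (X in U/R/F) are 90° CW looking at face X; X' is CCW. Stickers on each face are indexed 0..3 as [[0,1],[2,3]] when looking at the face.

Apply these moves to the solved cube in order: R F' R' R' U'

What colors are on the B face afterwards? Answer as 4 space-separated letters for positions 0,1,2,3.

After move 1 (R): R=RRRR U=WGWG F=GYGY D=YBYB B=WBWB
After move 2 (F'): F=YYGG U=WGRR R=BRYR D=OOYB L=OGOW
After move 3 (R'): R=RRBY U=WWRW F=YGGR D=OYYG B=BBOB
After move 4 (R'): R=RYRB U=WORB F=YWGW D=OGYR B=GBYB
After move 5 (U'): U=OBWR F=OGGW R=YWRB B=RYYB L=GBOW
Query: B face = RYYB

Answer: R Y Y B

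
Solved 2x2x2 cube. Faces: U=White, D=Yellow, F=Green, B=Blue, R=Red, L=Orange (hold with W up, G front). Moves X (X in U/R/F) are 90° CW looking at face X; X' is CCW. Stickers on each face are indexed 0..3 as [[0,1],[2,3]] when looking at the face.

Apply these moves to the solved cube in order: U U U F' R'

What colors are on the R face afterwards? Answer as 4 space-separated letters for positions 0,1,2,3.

Answer: G R Y Y

Derivation:
After move 1 (U): U=WWWW F=RRGG R=BBRR B=OOBB L=GGOO
After move 2 (U): U=WWWW F=BBGG R=OORR B=GGBB L=RROO
After move 3 (U): U=WWWW F=OOGG R=GGRR B=RRBB L=BBOO
After move 4 (F'): F=OGOG U=WWGR R=YGYR D=BOYY L=BWOW
After move 5 (R'): R=GRYY U=WBGR F=OWOR D=BGYG B=YROB
Query: R face = GRYY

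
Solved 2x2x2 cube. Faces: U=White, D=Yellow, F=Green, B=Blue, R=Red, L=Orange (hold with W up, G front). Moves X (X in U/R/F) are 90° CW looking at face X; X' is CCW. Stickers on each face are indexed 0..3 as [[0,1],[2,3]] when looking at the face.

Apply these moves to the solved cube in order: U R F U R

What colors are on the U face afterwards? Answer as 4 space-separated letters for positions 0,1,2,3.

After move 1 (U): U=WWWW F=RRGG R=BBRR B=OOBB L=GGOO
After move 2 (R): R=RBRB U=WRWG F=RYGY D=YBYO B=WOWB
After move 3 (F): F=GRYY U=WROG R=WBGB D=RRYO L=GYOB
After move 4 (U): U=OWGR F=WBYY R=WOGB B=GYWB L=GROB
After move 5 (R): R=GWBO U=OBGY F=WRYO D=RWYG B=RYWB
Query: U face = OBGY

Answer: O B G Y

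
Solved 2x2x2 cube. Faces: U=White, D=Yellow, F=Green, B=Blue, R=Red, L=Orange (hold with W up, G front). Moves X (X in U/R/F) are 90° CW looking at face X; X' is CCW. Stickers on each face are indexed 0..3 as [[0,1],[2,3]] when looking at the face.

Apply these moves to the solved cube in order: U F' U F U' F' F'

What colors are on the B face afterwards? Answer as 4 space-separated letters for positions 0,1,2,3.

After move 1 (U): U=WWWW F=RRGG R=BBRR B=OOBB L=GGOO
After move 2 (F'): F=RGRG U=WWBR R=YBYR D=GOYY L=GWOW
After move 3 (U): U=BWRW F=YBRG R=OOYR B=GWBB L=RGOW
After move 4 (F): F=RYGB U=BWWG R=ROWR D=YOYY L=RGOO
After move 5 (U'): U=WGBW F=RGGB R=RYWR B=ROBB L=GWOO
After move 6 (F'): F=GBRG U=WGRW R=OYYR D=WOYY L=GWOB
After move 7 (F'): F=BGGR U=WGOY R=OYWR D=WBYY L=GWOR
Query: B face = ROBB

Answer: R O B B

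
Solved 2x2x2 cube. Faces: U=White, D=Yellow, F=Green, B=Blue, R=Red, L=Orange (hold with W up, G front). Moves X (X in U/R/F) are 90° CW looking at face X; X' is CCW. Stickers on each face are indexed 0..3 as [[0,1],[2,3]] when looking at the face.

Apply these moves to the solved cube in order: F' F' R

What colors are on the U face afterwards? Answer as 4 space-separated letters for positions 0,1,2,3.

After move 1 (F'): F=GGGG U=WWRR R=YRYR D=OOYY L=OWOW
After move 2 (F'): F=GGGG U=WWYY R=OROR D=WWYY L=OROR
After move 3 (R): R=OORR U=WGYG F=GWGY D=WBYB B=YBWB
Query: U face = WGYG

Answer: W G Y G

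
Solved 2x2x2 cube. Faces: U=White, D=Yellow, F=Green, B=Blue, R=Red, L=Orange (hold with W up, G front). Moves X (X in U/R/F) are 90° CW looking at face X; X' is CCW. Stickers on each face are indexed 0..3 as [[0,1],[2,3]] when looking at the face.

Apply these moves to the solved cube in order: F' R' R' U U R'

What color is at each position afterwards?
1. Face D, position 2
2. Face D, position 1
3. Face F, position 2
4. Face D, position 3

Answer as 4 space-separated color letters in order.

Answer: Y B G B

Derivation:
After move 1 (F'): F=GGGG U=WWRR R=YRYR D=OOYY L=OWOW
After move 2 (R'): R=RRYY U=WBRB F=GWGR D=OGYG B=YBOB
After move 3 (R'): R=RYRY U=WORY F=GBGB D=OWYR B=GBGB
After move 4 (U): U=RWYO F=RYGB R=GBRY B=OWGB L=GBOW
After move 5 (U): U=YROW F=GBGB R=OWRY B=GBGB L=RYOW
After move 6 (R'): R=WYOR U=YGOG F=GRGW D=OBYB B=RBWB
Query 1: D[2] = Y
Query 2: D[1] = B
Query 3: F[2] = G
Query 4: D[3] = B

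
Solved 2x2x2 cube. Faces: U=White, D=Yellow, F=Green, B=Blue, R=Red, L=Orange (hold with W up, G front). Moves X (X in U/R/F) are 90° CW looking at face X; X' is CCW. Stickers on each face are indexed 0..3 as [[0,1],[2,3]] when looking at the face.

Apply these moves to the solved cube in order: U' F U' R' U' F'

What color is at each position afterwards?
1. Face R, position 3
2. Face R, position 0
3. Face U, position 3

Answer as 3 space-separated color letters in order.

Answer: W Y G

Derivation:
After move 1 (U'): U=WWWW F=OOGG R=GGRR B=RRBB L=BBOO
After move 2 (F): F=GOGO U=WWOB R=WGWR D=RGYY L=BYOY
After move 3 (U'): U=WBWO F=BYGO R=GOWR B=WGBB L=RROY
After move 4 (R'): R=ORGW U=WBWW F=BBGO D=RYYO B=YGGB
After move 5 (U'): U=BWWW F=RRGO R=BBGW B=ORGB L=YGOY
After move 6 (F'): F=RORG U=BWBG R=YBRW D=GYYO L=YWOW
Query 1: R[3] = W
Query 2: R[0] = Y
Query 3: U[3] = G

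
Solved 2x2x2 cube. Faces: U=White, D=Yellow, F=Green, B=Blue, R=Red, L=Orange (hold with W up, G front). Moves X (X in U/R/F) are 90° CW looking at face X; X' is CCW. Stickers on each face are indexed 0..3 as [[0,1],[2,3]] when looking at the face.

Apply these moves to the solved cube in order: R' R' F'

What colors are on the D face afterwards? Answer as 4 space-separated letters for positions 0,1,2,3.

Answer: O O Y W

Derivation:
After move 1 (R'): R=RRRR U=WBWB F=GWGW D=YGYG B=YBYB
After move 2 (R'): R=RRRR U=WYWY F=GBGB D=YWYW B=GBGB
After move 3 (F'): F=BBGG U=WYRR R=WRYR D=OOYW L=OYOW
Query: D face = OOYW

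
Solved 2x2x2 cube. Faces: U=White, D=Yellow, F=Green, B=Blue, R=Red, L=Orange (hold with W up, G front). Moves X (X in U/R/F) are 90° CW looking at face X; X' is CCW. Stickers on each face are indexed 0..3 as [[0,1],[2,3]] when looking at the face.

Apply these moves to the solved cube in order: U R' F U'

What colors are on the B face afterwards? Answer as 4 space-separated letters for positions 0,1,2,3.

Answer: W R Y B

Derivation:
After move 1 (U): U=WWWW F=RRGG R=BBRR B=OOBB L=GGOO
After move 2 (R'): R=BRBR U=WBWO F=RWGW D=YRYG B=YOYB
After move 3 (F): F=GRWW U=WBOG R=WROR D=BBYG L=GYOR
After move 4 (U'): U=BGWO F=GYWW R=GROR B=WRYB L=YOOR
Query: B face = WRYB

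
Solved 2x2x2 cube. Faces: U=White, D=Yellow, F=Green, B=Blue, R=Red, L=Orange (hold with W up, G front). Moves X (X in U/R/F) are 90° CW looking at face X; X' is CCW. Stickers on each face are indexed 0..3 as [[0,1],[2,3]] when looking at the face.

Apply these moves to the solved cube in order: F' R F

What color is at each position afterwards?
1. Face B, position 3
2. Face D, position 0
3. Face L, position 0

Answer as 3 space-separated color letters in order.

Answer: B R O

Derivation:
After move 1 (F'): F=GGGG U=WWRR R=YRYR D=OOYY L=OWOW
After move 2 (R): R=YYRR U=WGRG F=GOGY D=OBYB B=RBWB
After move 3 (F): F=GGYO U=WGWW R=RYGR D=RYYB L=OOOB
Query 1: B[3] = B
Query 2: D[0] = R
Query 3: L[0] = O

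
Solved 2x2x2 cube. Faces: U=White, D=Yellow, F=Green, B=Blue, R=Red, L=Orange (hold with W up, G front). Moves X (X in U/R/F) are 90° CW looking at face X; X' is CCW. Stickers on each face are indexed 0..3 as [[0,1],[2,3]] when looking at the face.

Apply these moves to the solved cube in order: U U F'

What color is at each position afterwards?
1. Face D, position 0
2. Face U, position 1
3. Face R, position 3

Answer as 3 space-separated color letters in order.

After move 1 (U): U=WWWW F=RRGG R=BBRR B=OOBB L=GGOO
After move 2 (U): U=WWWW F=BBGG R=OORR B=GGBB L=RROO
After move 3 (F'): F=BGBG U=WWOR R=YOYR D=ROYY L=RWOW
Query 1: D[0] = R
Query 2: U[1] = W
Query 3: R[3] = R

Answer: R W R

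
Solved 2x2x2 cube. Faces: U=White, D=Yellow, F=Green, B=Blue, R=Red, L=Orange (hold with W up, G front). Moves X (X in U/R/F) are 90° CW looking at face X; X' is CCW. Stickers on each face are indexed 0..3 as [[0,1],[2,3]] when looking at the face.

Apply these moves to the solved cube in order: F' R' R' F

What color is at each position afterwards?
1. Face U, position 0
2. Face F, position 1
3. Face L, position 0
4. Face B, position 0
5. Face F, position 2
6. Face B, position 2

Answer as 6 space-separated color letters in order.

Answer: W G O G B G

Derivation:
After move 1 (F'): F=GGGG U=WWRR R=YRYR D=OOYY L=OWOW
After move 2 (R'): R=RRYY U=WBRB F=GWGR D=OGYG B=YBOB
After move 3 (R'): R=RYRY U=WORY F=GBGB D=OWYR B=GBGB
After move 4 (F): F=GGBB U=WOWW R=RYYY D=RRYR L=OOOW
Query 1: U[0] = W
Query 2: F[1] = G
Query 3: L[0] = O
Query 4: B[0] = G
Query 5: F[2] = B
Query 6: B[2] = G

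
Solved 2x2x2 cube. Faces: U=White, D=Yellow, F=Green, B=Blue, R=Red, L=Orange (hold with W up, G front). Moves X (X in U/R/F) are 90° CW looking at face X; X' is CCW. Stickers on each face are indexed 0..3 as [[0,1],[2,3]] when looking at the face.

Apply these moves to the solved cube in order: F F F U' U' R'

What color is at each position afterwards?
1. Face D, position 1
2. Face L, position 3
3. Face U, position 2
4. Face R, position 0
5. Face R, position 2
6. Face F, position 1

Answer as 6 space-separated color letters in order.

Answer: B W W W O R

Derivation:
After move 1 (F): F=GGGG U=WWOO R=WRWR D=RRYY L=OYOY
After move 2 (F): F=GGGG U=WWYY R=OROR D=WWYY L=OROR
After move 3 (F): F=GGGG U=WWRR R=YRYR D=OOYY L=OWOW
After move 4 (U'): U=WRWR F=OWGG R=GGYR B=YRBB L=BBOW
After move 5 (U'): U=RRWW F=BBGG R=OWYR B=GGBB L=YROW
After move 6 (R'): R=WROY U=RBWG F=BRGW D=OBYG B=YGOB
Query 1: D[1] = B
Query 2: L[3] = W
Query 3: U[2] = W
Query 4: R[0] = W
Query 5: R[2] = O
Query 6: F[1] = R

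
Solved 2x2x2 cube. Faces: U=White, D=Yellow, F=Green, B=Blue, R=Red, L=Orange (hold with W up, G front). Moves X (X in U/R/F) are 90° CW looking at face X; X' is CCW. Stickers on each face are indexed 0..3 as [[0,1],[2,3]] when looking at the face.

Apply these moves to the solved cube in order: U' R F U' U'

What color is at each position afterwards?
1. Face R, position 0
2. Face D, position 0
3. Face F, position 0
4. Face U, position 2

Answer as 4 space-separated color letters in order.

After move 1 (U'): U=WWWW F=OOGG R=GGRR B=RRBB L=BBOO
After move 2 (R): R=RGRG U=WOWG F=OYGY D=YBYR B=WRWB
After move 3 (F): F=GOYY U=WOOB R=WGGG D=RRYR L=BYOB
After move 4 (U'): U=OBWO F=BYYY R=GOGG B=WGWB L=WROB
After move 5 (U'): U=BOOW F=WRYY R=BYGG B=GOWB L=WGOB
Query 1: R[0] = B
Query 2: D[0] = R
Query 3: F[0] = W
Query 4: U[2] = O

Answer: B R W O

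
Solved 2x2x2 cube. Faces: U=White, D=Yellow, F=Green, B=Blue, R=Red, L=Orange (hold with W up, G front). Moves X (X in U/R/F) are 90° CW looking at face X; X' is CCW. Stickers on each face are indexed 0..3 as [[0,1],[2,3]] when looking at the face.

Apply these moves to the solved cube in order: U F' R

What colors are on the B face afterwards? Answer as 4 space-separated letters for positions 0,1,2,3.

Answer: R O W B

Derivation:
After move 1 (U): U=WWWW F=RRGG R=BBRR B=OOBB L=GGOO
After move 2 (F'): F=RGRG U=WWBR R=YBYR D=GOYY L=GWOW
After move 3 (R): R=YYRB U=WGBG F=RORY D=GBYO B=ROWB
Query: B face = ROWB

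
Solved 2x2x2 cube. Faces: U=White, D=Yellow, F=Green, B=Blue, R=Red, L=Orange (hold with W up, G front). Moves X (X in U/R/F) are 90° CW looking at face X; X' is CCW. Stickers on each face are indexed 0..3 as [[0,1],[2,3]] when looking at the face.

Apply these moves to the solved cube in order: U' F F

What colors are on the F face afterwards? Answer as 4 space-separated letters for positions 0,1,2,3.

After move 1 (U'): U=WWWW F=OOGG R=GGRR B=RRBB L=BBOO
After move 2 (F): F=GOGO U=WWOB R=WGWR D=RGYY L=BYOY
After move 3 (F): F=GGOO U=WWYY R=OGBR D=WWYY L=BROG
Query: F face = GGOO

Answer: G G O O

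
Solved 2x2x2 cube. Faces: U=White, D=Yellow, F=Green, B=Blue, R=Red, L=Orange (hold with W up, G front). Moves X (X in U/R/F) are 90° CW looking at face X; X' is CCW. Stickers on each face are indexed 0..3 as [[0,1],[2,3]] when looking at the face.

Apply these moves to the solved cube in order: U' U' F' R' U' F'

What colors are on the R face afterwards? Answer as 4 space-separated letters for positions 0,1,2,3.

Answer: G W R Y

Derivation:
After move 1 (U'): U=WWWW F=OOGG R=GGRR B=RRBB L=BBOO
After move 2 (U'): U=WWWW F=BBGG R=OORR B=GGBB L=RROO
After move 3 (F'): F=BGBG U=WWOR R=YOYR D=ROYY L=RWOW
After move 4 (R'): R=ORYY U=WBOG F=BWBR D=RGYG B=YGOB
After move 5 (U'): U=BGWO F=RWBR R=BWYY B=OROB L=YGOW
After move 6 (F'): F=WRRB U=BGBY R=GWRY D=GWYG L=YOOW
Query: R face = GWRY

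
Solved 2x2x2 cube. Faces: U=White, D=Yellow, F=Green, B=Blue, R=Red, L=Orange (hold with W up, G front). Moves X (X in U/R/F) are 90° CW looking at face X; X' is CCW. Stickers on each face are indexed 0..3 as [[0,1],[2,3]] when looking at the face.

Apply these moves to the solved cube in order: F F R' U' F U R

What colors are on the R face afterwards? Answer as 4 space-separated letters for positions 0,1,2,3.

Answer: Y R O R

Derivation:
After move 1 (F): F=GGGG U=WWOO R=WRWR D=RRYY L=OYOY
After move 2 (F): F=GGGG U=WWYY R=OROR D=WWYY L=OROR
After move 3 (R'): R=RROO U=WBYB F=GWGY D=WGYG B=YBWB
After move 4 (U'): U=BBWY F=ORGY R=GWOO B=RRWB L=YBOR
After move 5 (F): F=GOYR U=BBRB R=WWYO D=OGYG L=YWOG
After move 6 (U): U=RBBB F=WWYR R=RRYO B=YWWB L=GOOG
After move 7 (R): R=YROR U=RWBR F=WGYG D=OWYY B=BWBB
Query: R face = YROR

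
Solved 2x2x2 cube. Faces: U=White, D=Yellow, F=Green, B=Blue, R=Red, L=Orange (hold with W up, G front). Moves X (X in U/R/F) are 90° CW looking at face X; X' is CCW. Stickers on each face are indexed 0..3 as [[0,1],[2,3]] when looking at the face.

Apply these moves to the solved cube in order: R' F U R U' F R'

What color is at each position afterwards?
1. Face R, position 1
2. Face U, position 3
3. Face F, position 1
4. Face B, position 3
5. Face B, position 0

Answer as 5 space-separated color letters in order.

After move 1 (R'): R=RRRR U=WBWB F=GWGW D=YGYG B=YBYB
After move 2 (F): F=GGWW U=WBOO R=WRBR D=RRYG L=OYOG
After move 3 (U): U=OWOB F=WRWW R=YBBR B=OYYB L=GGOG
After move 4 (R): R=BYRB U=OROW F=WRWG D=RYYO B=BYWB
After move 5 (U'): U=RWOO F=GGWG R=WRRB B=BYWB L=BYOG
After move 6 (F): F=WGGG U=RWGY R=OROB D=RWYO L=BROY
After move 7 (R'): R=RBOO U=RWGB F=WWGY D=RGYG B=OYWB
Query 1: R[1] = B
Query 2: U[3] = B
Query 3: F[1] = W
Query 4: B[3] = B
Query 5: B[0] = O

Answer: B B W B O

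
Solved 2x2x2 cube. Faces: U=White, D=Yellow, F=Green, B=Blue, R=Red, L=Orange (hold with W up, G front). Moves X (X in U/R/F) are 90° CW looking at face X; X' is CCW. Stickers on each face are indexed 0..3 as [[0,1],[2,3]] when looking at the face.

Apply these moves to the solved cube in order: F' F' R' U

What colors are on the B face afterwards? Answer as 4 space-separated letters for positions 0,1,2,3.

After move 1 (F'): F=GGGG U=WWRR R=YRYR D=OOYY L=OWOW
After move 2 (F'): F=GGGG U=WWYY R=OROR D=WWYY L=OROR
After move 3 (R'): R=RROO U=WBYB F=GWGY D=WGYG B=YBWB
After move 4 (U): U=YWBB F=RRGY R=YBOO B=ORWB L=GWOR
Query: B face = ORWB

Answer: O R W B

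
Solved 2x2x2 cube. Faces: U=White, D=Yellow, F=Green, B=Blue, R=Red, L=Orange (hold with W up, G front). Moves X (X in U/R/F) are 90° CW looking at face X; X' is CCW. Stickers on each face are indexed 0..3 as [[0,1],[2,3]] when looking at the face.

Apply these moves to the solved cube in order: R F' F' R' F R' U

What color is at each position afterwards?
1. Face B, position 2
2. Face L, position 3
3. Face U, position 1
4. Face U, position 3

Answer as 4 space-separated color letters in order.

Answer: R G W W

Derivation:
After move 1 (R): R=RRRR U=WGWG F=GYGY D=YBYB B=WBWB
After move 2 (F'): F=YYGG U=WGRR R=BRYR D=OOYB L=OGOW
After move 3 (F'): F=YGYG U=WGBY R=OROR D=GWYB L=OROR
After move 4 (R'): R=RROO U=WWBW F=YGYY D=GGYG B=BBWB
After move 5 (F): F=YYYG U=WWRR R=BRWO D=ORYG L=OGOG
After move 6 (R'): R=ROBW U=WWRB F=YWYR D=OYYG B=GBRB
After move 7 (U): U=RWBW F=ROYR R=GBBW B=OGRB L=YWOG
Query 1: B[2] = R
Query 2: L[3] = G
Query 3: U[1] = W
Query 4: U[3] = W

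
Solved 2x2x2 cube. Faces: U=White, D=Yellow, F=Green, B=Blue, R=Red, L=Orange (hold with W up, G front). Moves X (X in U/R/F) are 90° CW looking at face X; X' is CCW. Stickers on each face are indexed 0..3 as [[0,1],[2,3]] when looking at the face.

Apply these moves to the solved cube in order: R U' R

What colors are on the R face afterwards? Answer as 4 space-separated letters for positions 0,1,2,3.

Answer: R G R Y

Derivation:
After move 1 (R): R=RRRR U=WGWG F=GYGY D=YBYB B=WBWB
After move 2 (U'): U=GGWW F=OOGY R=GYRR B=RRWB L=WBOO
After move 3 (R): R=RGRY U=GOWY F=OBGB D=YWYR B=WRGB
Query: R face = RGRY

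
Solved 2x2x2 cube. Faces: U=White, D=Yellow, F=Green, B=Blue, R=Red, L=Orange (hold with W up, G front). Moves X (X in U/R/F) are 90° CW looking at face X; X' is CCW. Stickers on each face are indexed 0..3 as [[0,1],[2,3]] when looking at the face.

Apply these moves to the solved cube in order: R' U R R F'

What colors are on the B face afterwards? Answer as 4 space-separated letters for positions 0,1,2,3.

Answer: W O R B

Derivation:
After move 1 (R'): R=RRRR U=WBWB F=GWGW D=YGYG B=YBYB
After move 2 (U): U=WWBB F=RRGW R=YBRR B=OOYB L=GWOO
After move 3 (R): R=RYRB U=WRBW F=RGGG D=YYYO B=BOWB
After move 4 (R): R=RRBY U=WGBG F=RYGO D=YWYB B=WORB
After move 5 (F'): F=YORG U=WGRB R=WRYY D=WOYB L=GGOB
Query: B face = WORB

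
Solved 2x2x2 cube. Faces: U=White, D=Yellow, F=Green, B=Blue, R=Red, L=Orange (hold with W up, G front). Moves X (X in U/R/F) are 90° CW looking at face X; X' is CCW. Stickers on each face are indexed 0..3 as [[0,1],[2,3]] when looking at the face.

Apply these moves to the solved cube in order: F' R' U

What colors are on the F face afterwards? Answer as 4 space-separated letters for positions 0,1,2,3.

After move 1 (F'): F=GGGG U=WWRR R=YRYR D=OOYY L=OWOW
After move 2 (R'): R=RRYY U=WBRB F=GWGR D=OGYG B=YBOB
After move 3 (U): U=RWBB F=RRGR R=YBYY B=OWOB L=GWOW
Query: F face = RRGR

Answer: R R G R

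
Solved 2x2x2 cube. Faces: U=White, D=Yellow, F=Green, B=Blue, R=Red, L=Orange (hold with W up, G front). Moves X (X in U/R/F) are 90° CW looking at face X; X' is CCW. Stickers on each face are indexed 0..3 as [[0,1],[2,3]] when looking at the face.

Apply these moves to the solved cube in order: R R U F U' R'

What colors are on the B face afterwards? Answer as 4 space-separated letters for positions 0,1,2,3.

After move 1 (R): R=RRRR U=WGWG F=GYGY D=YBYB B=WBWB
After move 2 (R): R=RRRR U=WYWY F=GBGB D=YWYW B=GBGB
After move 3 (U): U=WWYY F=RRGB R=GBRR B=OOGB L=GBOO
After move 4 (F): F=GRBR U=WWOB R=YBYR D=RGYW L=GYOW
After move 5 (U'): U=WBWO F=GYBR R=GRYR B=YBGB L=OOOW
After move 6 (R'): R=RRGY U=WGWY F=GBBO D=RYYR B=WBGB
Query: B face = WBGB

Answer: W B G B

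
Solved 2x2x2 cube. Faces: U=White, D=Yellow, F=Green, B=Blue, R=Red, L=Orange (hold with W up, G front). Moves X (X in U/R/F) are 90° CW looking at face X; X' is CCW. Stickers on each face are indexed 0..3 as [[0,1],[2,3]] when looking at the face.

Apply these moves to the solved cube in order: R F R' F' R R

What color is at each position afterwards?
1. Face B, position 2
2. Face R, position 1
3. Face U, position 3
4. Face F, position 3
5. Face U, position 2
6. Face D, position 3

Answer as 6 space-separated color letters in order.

Answer: O R Y B R W

Derivation:
After move 1 (R): R=RRRR U=WGWG F=GYGY D=YBYB B=WBWB
After move 2 (F): F=GGYY U=WGOO R=WRGR D=RRYB L=OYOB
After move 3 (R'): R=RRWG U=WWOW F=GGYO D=RGYY B=BBRB
After move 4 (F'): F=GOGY U=WWRW R=GRRG D=YBYY L=OWOO
After move 5 (R): R=RGGR U=WORY F=GBGY D=YRYB B=WBWB
After move 6 (R): R=GRRG U=WBRY F=GRGB D=YWYW B=YBOB
Query 1: B[2] = O
Query 2: R[1] = R
Query 3: U[3] = Y
Query 4: F[3] = B
Query 5: U[2] = R
Query 6: D[3] = W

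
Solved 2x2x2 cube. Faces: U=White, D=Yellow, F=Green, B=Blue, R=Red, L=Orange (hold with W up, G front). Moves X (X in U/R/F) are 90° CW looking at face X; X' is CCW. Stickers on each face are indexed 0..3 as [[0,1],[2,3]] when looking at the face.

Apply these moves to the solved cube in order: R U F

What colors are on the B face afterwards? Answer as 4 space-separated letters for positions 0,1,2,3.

Answer: O O W B

Derivation:
After move 1 (R): R=RRRR U=WGWG F=GYGY D=YBYB B=WBWB
After move 2 (U): U=WWGG F=RRGY R=WBRR B=OOWB L=GYOO
After move 3 (F): F=GRYR U=WWOY R=GBGR D=RWYB L=GYOB
Query: B face = OOWB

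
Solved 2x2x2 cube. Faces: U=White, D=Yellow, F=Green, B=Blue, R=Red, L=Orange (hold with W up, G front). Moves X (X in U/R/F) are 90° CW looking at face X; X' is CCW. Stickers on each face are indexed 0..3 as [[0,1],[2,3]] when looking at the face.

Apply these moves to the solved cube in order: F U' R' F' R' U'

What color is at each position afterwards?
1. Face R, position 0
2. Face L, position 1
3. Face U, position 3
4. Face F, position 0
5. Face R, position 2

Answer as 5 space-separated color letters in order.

After move 1 (F): F=GGGG U=WWOO R=WRWR D=RRYY L=OYOY
After move 2 (U'): U=WOWO F=OYGG R=GGWR B=WRBB L=BBOY
After move 3 (R'): R=GRGW U=WBWW F=OOGO D=RYYG B=YRRB
After move 4 (F'): F=OOOG U=WBGG R=YRRW D=BYYG L=BWOW
After move 5 (R'): R=RWYR U=WRGY F=OBOG D=BOYG B=GRYB
After move 6 (U'): U=RYWG F=BWOG R=OBYR B=RWYB L=GROW
Query 1: R[0] = O
Query 2: L[1] = R
Query 3: U[3] = G
Query 4: F[0] = B
Query 5: R[2] = Y

Answer: O R G B Y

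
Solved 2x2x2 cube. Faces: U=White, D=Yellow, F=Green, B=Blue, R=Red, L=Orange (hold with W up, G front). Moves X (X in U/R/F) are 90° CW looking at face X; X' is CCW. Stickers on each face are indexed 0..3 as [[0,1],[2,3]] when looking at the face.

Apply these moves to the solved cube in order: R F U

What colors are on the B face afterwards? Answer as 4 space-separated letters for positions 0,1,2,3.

Answer: O Y W B

Derivation:
After move 1 (R): R=RRRR U=WGWG F=GYGY D=YBYB B=WBWB
After move 2 (F): F=GGYY U=WGOO R=WRGR D=RRYB L=OYOB
After move 3 (U): U=OWOG F=WRYY R=WBGR B=OYWB L=GGOB
Query: B face = OYWB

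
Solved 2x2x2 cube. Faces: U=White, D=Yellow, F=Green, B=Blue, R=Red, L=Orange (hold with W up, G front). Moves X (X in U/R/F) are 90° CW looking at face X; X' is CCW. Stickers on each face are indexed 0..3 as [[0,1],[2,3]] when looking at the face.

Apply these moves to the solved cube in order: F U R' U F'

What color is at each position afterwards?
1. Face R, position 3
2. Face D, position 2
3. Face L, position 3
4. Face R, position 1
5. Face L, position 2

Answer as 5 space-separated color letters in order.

Answer: W Y O Y O

Derivation:
After move 1 (F): F=GGGG U=WWOO R=WRWR D=RRYY L=OYOY
After move 2 (U): U=OWOW F=WRGG R=BBWR B=OYBB L=GGOY
After move 3 (R'): R=BRBW U=OBOO F=WWGW D=RRYG B=YYRB
After move 4 (U): U=OOOB F=BRGW R=YYBW B=GGRB L=WWOY
After move 5 (F'): F=RWBG U=OOYB R=RYRW D=WYYG L=WBOO
Query 1: R[3] = W
Query 2: D[2] = Y
Query 3: L[3] = O
Query 4: R[1] = Y
Query 5: L[2] = O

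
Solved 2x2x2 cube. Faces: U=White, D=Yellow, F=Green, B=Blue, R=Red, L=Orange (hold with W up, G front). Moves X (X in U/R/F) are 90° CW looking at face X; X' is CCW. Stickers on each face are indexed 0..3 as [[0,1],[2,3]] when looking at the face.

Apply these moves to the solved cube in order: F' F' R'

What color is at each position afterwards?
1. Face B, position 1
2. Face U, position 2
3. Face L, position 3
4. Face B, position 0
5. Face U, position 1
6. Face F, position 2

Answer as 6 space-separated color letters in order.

After move 1 (F'): F=GGGG U=WWRR R=YRYR D=OOYY L=OWOW
After move 2 (F'): F=GGGG U=WWYY R=OROR D=WWYY L=OROR
After move 3 (R'): R=RROO U=WBYB F=GWGY D=WGYG B=YBWB
Query 1: B[1] = B
Query 2: U[2] = Y
Query 3: L[3] = R
Query 4: B[0] = Y
Query 5: U[1] = B
Query 6: F[2] = G

Answer: B Y R Y B G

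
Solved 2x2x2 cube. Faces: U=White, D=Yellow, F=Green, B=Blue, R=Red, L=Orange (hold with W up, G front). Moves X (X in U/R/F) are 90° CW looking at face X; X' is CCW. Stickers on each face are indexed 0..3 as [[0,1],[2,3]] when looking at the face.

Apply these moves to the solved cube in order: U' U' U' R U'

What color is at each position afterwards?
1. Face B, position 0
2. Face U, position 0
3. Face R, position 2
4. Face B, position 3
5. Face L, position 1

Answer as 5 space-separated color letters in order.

Answer: R R R B O

Derivation:
After move 1 (U'): U=WWWW F=OOGG R=GGRR B=RRBB L=BBOO
After move 2 (U'): U=WWWW F=BBGG R=OORR B=GGBB L=RROO
After move 3 (U'): U=WWWW F=RRGG R=BBRR B=OOBB L=GGOO
After move 4 (R): R=RBRB U=WRWG F=RYGY D=YBYO B=WOWB
After move 5 (U'): U=RGWW F=GGGY R=RYRB B=RBWB L=WOOO
Query 1: B[0] = R
Query 2: U[0] = R
Query 3: R[2] = R
Query 4: B[3] = B
Query 5: L[1] = O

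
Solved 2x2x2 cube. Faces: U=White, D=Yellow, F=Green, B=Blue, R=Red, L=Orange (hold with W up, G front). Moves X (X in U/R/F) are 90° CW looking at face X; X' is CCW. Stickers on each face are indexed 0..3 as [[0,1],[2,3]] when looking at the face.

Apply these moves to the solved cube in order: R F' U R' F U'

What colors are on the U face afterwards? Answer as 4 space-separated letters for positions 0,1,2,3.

Answer: W Y R W

Derivation:
After move 1 (R): R=RRRR U=WGWG F=GYGY D=YBYB B=WBWB
After move 2 (F'): F=YYGG U=WGRR R=BRYR D=OOYB L=OGOW
After move 3 (U): U=RWRG F=BRGG R=WBYR B=OGWB L=YYOW
After move 4 (R'): R=BRWY U=RWRO F=BWGG D=ORYG B=BGOB
After move 5 (F): F=GBGW U=RWWY R=RROY D=WBYG L=YOOR
After move 6 (U'): U=WYRW F=YOGW R=GBOY B=RROB L=BGOR
Query: U face = WYRW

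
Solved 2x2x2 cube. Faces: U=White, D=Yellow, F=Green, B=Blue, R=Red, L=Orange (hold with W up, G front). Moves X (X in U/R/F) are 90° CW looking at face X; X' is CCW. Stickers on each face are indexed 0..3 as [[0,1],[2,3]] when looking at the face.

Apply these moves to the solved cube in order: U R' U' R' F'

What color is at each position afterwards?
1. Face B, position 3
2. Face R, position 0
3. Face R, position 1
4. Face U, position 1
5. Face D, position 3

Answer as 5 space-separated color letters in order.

After move 1 (U): U=WWWW F=RRGG R=BBRR B=OOBB L=GGOO
After move 2 (R'): R=BRBR U=WBWO F=RWGW D=YRYG B=YOYB
After move 3 (U'): U=BOWW F=GGGW R=RWBR B=BRYB L=YOOO
After move 4 (R'): R=WRRB U=BYWB F=GOGW D=YGYW B=GRRB
After move 5 (F'): F=OWGG U=BYWR R=GRYB D=OOYW L=YBOW
Query 1: B[3] = B
Query 2: R[0] = G
Query 3: R[1] = R
Query 4: U[1] = Y
Query 5: D[3] = W

Answer: B G R Y W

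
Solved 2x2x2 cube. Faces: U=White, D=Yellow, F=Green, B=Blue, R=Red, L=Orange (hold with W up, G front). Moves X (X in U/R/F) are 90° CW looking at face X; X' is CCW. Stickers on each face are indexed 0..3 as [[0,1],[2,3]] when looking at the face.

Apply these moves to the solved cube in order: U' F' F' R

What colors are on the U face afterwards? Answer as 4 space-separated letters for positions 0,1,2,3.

After move 1 (U'): U=WWWW F=OOGG R=GGRR B=RRBB L=BBOO
After move 2 (F'): F=OGOG U=WWGR R=YGYR D=BOYY L=BWOW
After move 3 (F'): F=GGOO U=WWYY R=OGBR D=WWYY L=BROG
After move 4 (R): R=BORG U=WGYO F=GWOY D=WBYR B=YRWB
Query: U face = WGYO

Answer: W G Y O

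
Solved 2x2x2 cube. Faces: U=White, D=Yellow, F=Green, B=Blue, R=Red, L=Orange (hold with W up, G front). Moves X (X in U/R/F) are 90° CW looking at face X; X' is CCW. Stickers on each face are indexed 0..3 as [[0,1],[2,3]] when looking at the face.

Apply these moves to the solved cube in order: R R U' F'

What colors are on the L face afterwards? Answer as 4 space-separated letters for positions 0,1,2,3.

Answer: G W O W

Derivation:
After move 1 (R): R=RRRR U=WGWG F=GYGY D=YBYB B=WBWB
After move 2 (R): R=RRRR U=WYWY F=GBGB D=YWYW B=GBGB
After move 3 (U'): U=YYWW F=OOGB R=GBRR B=RRGB L=GBOO
After move 4 (F'): F=OBOG U=YYGR R=WBYR D=BOYW L=GWOW
Query: L face = GWOW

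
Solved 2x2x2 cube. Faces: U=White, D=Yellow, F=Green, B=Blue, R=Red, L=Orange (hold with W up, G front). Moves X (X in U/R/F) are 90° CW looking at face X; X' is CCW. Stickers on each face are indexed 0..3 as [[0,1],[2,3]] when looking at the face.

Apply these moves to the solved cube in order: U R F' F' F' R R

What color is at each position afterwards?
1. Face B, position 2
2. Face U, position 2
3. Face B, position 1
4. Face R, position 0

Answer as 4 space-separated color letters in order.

After move 1 (U): U=WWWW F=RRGG R=BBRR B=OOBB L=GGOO
After move 2 (R): R=RBRB U=WRWG F=RYGY D=YBYO B=WOWB
After move 3 (F'): F=YYRG U=WRRR R=BBYB D=GOYO L=GGOW
After move 4 (F'): F=YGYR U=WRBY R=OBGB D=GWYO L=GROR
After move 5 (F'): F=GRYY U=WROG R=WBGB D=RRYO L=GYOB
After move 6 (R): R=GWBB U=WROY F=GRYO D=RWYW B=GORB
After move 7 (R): R=BGBW U=WROO F=GWYW D=RRYG B=YORB
Query 1: B[2] = R
Query 2: U[2] = O
Query 3: B[1] = O
Query 4: R[0] = B

Answer: R O O B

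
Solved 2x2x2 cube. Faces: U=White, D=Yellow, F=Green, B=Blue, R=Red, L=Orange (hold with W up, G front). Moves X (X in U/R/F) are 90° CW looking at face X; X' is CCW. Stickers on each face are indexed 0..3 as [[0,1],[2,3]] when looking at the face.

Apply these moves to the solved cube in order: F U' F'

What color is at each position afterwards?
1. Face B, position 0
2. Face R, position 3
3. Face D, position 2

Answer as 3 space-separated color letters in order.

Answer: W R Y

Derivation:
After move 1 (F): F=GGGG U=WWOO R=WRWR D=RRYY L=OYOY
After move 2 (U'): U=WOWO F=OYGG R=GGWR B=WRBB L=BBOY
After move 3 (F'): F=YGOG U=WOGW R=RGRR D=BYYY L=BOOW
Query 1: B[0] = W
Query 2: R[3] = R
Query 3: D[2] = Y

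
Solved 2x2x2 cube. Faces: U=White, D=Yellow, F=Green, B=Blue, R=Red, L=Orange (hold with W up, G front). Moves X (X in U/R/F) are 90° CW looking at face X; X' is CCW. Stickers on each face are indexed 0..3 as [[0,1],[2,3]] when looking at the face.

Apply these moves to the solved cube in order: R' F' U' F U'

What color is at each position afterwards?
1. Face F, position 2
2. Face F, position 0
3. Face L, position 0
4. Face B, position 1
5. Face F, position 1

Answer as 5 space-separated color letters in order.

Answer: G Y G W O

Derivation:
After move 1 (R'): R=RRRR U=WBWB F=GWGW D=YGYG B=YBYB
After move 2 (F'): F=WWGG U=WBRR R=GRYR D=OOYG L=OBOW
After move 3 (U'): U=BRWR F=OBGG R=WWYR B=GRYB L=YBOW
After move 4 (F): F=GOGB U=BRWB R=WWRR D=YWYG L=YOOO
After move 5 (U'): U=RBBW F=YOGB R=GORR B=WWYB L=GROO
Query 1: F[2] = G
Query 2: F[0] = Y
Query 3: L[0] = G
Query 4: B[1] = W
Query 5: F[1] = O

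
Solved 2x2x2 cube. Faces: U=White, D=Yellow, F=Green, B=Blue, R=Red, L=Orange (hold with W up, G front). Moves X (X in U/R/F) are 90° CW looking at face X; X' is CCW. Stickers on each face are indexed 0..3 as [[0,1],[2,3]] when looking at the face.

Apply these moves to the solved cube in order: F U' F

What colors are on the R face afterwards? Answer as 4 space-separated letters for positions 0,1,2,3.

After move 1 (F): F=GGGG U=WWOO R=WRWR D=RRYY L=OYOY
After move 2 (U'): U=WOWO F=OYGG R=GGWR B=WRBB L=BBOY
After move 3 (F): F=GOGY U=WOYB R=WGOR D=WGYY L=BROR
Query: R face = WGOR

Answer: W G O R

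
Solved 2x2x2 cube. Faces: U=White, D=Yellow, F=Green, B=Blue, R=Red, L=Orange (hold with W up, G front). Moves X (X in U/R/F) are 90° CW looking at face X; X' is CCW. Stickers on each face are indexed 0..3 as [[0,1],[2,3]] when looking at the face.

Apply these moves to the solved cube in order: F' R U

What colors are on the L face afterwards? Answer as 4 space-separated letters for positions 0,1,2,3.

Answer: G O O W

Derivation:
After move 1 (F'): F=GGGG U=WWRR R=YRYR D=OOYY L=OWOW
After move 2 (R): R=YYRR U=WGRG F=GOGY D=OBYB B=RBWB
After move 3 (U): U=RWGG F=YYGY R=RBRR B=OWWB L=GOOW
Query: L face = GOOW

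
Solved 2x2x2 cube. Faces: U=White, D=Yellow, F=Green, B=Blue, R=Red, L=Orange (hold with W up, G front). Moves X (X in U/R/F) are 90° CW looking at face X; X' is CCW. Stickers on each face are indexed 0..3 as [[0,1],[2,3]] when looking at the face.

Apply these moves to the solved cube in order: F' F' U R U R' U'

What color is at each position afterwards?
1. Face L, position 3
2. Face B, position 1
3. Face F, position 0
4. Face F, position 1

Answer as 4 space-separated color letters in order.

After move 1 (F'): F=GGGG U=WWRR R=YRYR D=OOYY L=OWOW
After move 2 (F'): F=GGGG U=WWYY R=OROR D=WWYY L=OROR
After move 3 (U): U=YWYW F=ORGG R=BBOR B=ORBB L=GGOR
After move 4 (R): R=OBRB U=YRYG F=OWGY D=WBYO B=WRWB
After move 5 (U): U=YYGR F=OBGY R=WRRB B=GGWB L=OWOR
After move 6 (R'): R=RBWR U=YWGG F=OYGR D=WBYY B=OGBB
After move 7 (U'): U=WGYG F=OWGR R=OYWR B=RBBB L=OGOR
Query 1: L[3] = R
Query 2: B[1] = B
Query 3: F[0] = O
Query 4: F[1] = W

Answer: R B O W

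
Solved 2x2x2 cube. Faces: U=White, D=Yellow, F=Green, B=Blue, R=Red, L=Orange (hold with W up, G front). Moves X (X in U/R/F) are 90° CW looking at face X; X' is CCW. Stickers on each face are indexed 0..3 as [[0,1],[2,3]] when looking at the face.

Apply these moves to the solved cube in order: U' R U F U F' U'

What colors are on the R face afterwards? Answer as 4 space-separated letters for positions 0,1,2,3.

After move 1 (U'): U=WWWW F=OOGG R=GGRR B=RRBB L=BBOO
After move 2 (R): R=RGRG U=WOWG F=OYGY D=YBYR B=WRWB
After move 3 (U): U=WWGO F=RGGY R=WRRG B=BBWB L=OYOO
After move 4 (F): F=GRYG U=WWOY R=GROG D=RWYR L=OYOB
After move 5 (U): U=OWYW F=GRYG R=BBOG B=OYWB L=GROB
After move 6 (F'): F=RGGY U=OWBO R=WBRG D=RBYR L=GWOY
After move 7 (U'): U=WOOB F=GWGY R=RGRG B=WBWB L=OYOY
Query: R face = RGRG

Answer: R G R G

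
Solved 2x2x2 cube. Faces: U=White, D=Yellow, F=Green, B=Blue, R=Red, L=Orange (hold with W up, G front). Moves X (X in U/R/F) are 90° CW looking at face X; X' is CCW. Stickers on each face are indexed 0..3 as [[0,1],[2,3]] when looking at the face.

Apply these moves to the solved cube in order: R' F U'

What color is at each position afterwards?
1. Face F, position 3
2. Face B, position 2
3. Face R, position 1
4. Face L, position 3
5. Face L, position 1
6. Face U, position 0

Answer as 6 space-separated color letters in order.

Answer: W Y G G B B

Derivation:
After move 1 (R'): R=RRRR U=WBWB F=GWGW D=YGYG B=YBYB
After move 2 (F): F=GGWW U=WBOO R=WRBR D=RRYG L=OYOG
After move 3 (U'): U=BOWO F=OYWW R=GGBR B=WRYB L=YBOG
Query 1: F[3] = W
Query 2: B[2] = Y
Query 3: R[1] = G
Query 4: L[3] = G
Query 5: L[1] = B
Query 6: U[0] = B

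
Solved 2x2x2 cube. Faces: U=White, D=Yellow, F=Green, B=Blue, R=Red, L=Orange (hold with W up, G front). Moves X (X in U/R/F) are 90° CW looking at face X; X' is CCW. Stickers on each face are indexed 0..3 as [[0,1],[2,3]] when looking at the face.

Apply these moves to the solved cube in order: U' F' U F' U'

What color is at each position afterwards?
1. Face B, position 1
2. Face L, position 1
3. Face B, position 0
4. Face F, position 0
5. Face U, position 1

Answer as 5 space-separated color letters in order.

After move 1 (U'): U=WWWW F=OOGG R=GGRR B=RRBB L=BBOO
After move 2 (F'): F=OGOG U=WWGR R=YGYR D=BOYY L=BWOW
After move 3 (U): U=GWRW F=YGOG R=RRYR B=BWBB L=OGOW
After move 4 (F'): F=GGYO U=GWRY R=ORBR D=GWYY L=OWOR
After move 5 (U'): U=WYGR F=OWYO R=GGBR B=ORBB L=BWOR
Query 1: B[1] = R
Query 2: L[1] = W
Query 3: B[0] = O
Query 4: F[0] = O
Query 5: U[1] = Y

Answer: R W O O Y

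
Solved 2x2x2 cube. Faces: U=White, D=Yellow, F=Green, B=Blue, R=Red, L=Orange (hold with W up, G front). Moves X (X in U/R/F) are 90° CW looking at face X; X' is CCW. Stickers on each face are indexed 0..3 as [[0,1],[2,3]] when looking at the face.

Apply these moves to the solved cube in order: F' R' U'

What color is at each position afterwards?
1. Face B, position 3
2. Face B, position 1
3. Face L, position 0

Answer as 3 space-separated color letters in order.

Answer: B R Y

Derivation:
After move 1 (F'): F=GGGG U=WWRR R=YRYR D=OOYY L=OWOW
After move 2 (R'): R=RRYY U=WBRB F=GWGR D=OGYG B=YBOB
After move 3 (U'): U=BBWR F=OWGR R=GWYY B=RROB L=YBOW
Query 1: B[3] = B
Query 2: B[1] = R
Query 3: L[0] = Y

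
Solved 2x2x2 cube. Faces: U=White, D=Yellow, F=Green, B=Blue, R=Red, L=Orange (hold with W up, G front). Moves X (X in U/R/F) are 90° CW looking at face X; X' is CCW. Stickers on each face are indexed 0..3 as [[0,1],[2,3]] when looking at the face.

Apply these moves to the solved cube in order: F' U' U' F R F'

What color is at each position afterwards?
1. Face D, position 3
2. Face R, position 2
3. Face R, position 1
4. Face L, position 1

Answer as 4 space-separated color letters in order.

Answer: G Y W B

Derivation:
After move 1 (F'): F=GGGG U=WWRR R=YRYR D=OOYY L=OWOW
After move 2 (U'): U=WRWR F=OWGG R=GGYR B=YRBB L=BBOW
After move 3 (U'): U=RRWW F=BBGG R=OWYR B=GGBB L=YROW
After move 4 (F): F=GBGB U=RRWR R=WWWR D=YOYY L=YOOO
After move 5 (R): R=WWRW U=RBWB F=GOGY D=YBYG B=RGRB
After move 6 (F'): F=OYGG U=RBWR R=BWYW D=OOYG L=YBOW
Query 1: D[3] = G
Query 2: R[2] = Y
Query 3: R[1] = W
Query 4: L[1] = B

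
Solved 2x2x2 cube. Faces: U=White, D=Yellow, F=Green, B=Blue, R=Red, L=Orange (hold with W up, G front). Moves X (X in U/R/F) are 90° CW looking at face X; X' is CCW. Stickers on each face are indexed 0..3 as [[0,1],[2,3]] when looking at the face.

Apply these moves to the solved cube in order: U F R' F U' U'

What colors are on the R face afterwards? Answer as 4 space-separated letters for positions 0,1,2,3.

After move 1 (U): U=WWWW F=RRGG R=BBRR B=OOBB L=GGOO
After move 2 (F): F=GRGR U=WWOG R=WBWR D=RBYY L=GYOY
After move 3 (R'): R=BRWW U=WBOO F=GWGG D=RRYR B=YOBB
After move 4 (F): F=GGGW U=WBYY R=OROW D=WBYR L=GROR
After move 5 (U'): U=BYWY F=GRGW R=GGOW B=ORBB L=YOOR
After move 6 (U'): U=YYBW F=YOGW R=GROW B=GGBB L=OROR
Query: R face = GROW

Answer: G R O W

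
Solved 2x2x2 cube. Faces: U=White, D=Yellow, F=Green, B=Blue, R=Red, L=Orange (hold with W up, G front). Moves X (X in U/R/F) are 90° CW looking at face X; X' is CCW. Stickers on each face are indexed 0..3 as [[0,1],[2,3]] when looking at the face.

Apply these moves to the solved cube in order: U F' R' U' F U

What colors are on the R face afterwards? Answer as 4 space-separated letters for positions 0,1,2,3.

Answer: B R B Y

Derivation:
After move 1 (U): U=WWWW F=RRGG R=BBRR B=OOBB L=GGOO
After move 2 (F'): F=RGRG U=WWBR R=YBYR D=GOYY L=GWOW
After move 3 (R'): R=BRYY U=WBBO F=RWRR D=GGYG B=YOOB
After move 4 (U'): U=BOWB F=GWRR R=RWYY B=BROB L=YOOW
After move 5 (F): F=RGRW U=BOWO R=WWBY D=YRYG L=YGOG
After move 6 (U): U=WBOO F=WWRW R=BRBY B=YGOB L=RGOG
Query: R face = BRBY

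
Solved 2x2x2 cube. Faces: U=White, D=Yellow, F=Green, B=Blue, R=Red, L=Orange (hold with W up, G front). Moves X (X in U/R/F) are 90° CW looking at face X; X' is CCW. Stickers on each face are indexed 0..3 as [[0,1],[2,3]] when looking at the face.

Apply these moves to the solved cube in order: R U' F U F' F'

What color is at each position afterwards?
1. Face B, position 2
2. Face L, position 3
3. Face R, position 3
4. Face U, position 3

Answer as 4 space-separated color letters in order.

After move 1 (R): R=RRRR U=WGWG F=GYGY D=YBYB B=WBWB
After move 2 (U'): U=GGWW F=OOGY R=GYRR B=RRWB L=WBOO
After move 3 (F): F=GOYO U=GGOB R=WYWR D=RGYB L=WYOB
After move 4 (U): U=OGBG F=WYYO R=RRWR B=WYWB L=GOOB
After move 5 (F'): F=YOWY U=OGRW R=GRRR D=OBYB L=GGOB
After move 6 (F'): F=OYYW U=OGGR R=BROR D=GBYB L=GWOR
Query 1: B[2] = W
Query 2: L[3] = R
Query 3: R[3] = R
Query 4: U[3] = R

Answer: W R R R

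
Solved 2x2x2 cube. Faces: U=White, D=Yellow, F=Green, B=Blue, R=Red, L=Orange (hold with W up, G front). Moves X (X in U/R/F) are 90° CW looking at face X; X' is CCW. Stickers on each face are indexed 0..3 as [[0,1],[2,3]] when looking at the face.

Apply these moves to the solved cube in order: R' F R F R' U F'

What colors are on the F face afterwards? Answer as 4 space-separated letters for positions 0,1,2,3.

After move 1 (R'): R=RRRR U=WBWB F=GWGW D=YGYG B=YBYB
After move 2 (F): F=GGWW U=WBOO R=WRBR D=RRYG L=OYOG
After move 3 (R): R=BWRR U=WGOW F=GRWG D=RYYY B=OBBB
After move 4 (F): F=WGGR U=WGGY R=OWWR D=RBYY L=OROY
After move 5 (R'): R=WROW U=WBGO F=WGGY D=RGYR B=YBBB
After move 6 (U): U=GWOB F=WRGY R=YBOW B=ORBB L=WGOY
After move 7 (F'): F=RYWG U=GWYO R=GBRW D=GYYR L=WBOO
Query: F face = RYWG

Answer: R Y W G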